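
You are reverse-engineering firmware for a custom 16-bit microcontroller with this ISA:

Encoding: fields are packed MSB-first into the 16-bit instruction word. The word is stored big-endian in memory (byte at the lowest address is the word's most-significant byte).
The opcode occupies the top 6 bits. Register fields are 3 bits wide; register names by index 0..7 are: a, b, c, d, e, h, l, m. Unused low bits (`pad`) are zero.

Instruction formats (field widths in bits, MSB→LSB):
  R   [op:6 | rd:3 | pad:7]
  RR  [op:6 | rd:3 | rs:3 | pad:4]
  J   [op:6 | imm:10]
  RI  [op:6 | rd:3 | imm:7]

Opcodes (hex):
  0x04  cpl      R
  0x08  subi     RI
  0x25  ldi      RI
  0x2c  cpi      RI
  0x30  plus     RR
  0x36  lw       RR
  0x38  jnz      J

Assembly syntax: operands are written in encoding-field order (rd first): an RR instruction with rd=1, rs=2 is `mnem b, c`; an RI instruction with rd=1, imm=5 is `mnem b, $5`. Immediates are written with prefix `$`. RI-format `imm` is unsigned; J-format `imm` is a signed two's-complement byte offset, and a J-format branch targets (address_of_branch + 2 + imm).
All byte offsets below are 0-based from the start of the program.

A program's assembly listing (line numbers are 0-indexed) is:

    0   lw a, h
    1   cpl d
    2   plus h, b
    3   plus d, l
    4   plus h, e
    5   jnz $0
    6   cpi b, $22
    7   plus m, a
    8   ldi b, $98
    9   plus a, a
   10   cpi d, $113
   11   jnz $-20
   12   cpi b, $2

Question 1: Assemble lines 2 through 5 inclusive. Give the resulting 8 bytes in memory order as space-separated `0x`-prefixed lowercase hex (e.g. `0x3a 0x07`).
line 2 (plus): pack op=0x30:6|rd=5:3|rs=1:3|pad=0:4 = 0xc290; big→ c2 90
line 3 (plus): pack op=0x30:6|rd=3:3|rs=6:3|pad=0:4 = 0xc1e0; big→ c1 e0
line 4 (plus): pack op=0x30:6|rd=5:3|rs=4:3|pad=0:4 = 0xc2c0; big→ c2 c0
line 5 (jnz): pack op=0x38:6|imm=0:10 = 0xe000; big→ e0 00

0xc2 0x90 0xc1 0xe0 0xc2 0xc0 0xe0 0x00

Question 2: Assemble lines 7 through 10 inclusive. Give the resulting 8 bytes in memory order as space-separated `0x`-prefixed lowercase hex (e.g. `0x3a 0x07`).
0xc3 0x80 0x94 0xe2 0xc0 0x00 0xb1 0xf1

L7: plus op=0x30:6|rd=7:3|rs=0:3|pad=0:4 ⇒ 0xc380 ⇒ big c3 80
L8: ldi op=0x25:6|rd=1:3|imm=98:7 ⇒ 0x94e2 ⇒ big 94 e2
L9: plus op=0x30:6|rd=0:3|rs=0:3|pad=0:4 ⇒ 0xc000 ⇒ big c0 00
L10: cpi op=0x2c:6|rd=3:3|imm=113:7 ⇒ 0xb1f1 ⇒ big b1 f1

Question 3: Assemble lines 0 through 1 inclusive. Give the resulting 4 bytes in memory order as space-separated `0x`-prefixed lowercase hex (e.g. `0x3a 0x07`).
0xd8 0x50 0x11 0x80

L0: lw op=0x36:6|rd=0:3|rs=5:3|pad=0:4 ⇒ 0xd850 ⇒ big d8 50
L1: cpl op=0x4:6|rd=3:3|pad=0:7 ⇒ 0x1180 ⇒ big 11 80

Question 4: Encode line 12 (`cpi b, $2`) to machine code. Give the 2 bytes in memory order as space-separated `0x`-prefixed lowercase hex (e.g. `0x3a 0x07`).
line 12 (cpi): pack op=0x2c:6|rd=1:3|imm=2:7 = 0xb082; big→ b0 82

0xb0 0x82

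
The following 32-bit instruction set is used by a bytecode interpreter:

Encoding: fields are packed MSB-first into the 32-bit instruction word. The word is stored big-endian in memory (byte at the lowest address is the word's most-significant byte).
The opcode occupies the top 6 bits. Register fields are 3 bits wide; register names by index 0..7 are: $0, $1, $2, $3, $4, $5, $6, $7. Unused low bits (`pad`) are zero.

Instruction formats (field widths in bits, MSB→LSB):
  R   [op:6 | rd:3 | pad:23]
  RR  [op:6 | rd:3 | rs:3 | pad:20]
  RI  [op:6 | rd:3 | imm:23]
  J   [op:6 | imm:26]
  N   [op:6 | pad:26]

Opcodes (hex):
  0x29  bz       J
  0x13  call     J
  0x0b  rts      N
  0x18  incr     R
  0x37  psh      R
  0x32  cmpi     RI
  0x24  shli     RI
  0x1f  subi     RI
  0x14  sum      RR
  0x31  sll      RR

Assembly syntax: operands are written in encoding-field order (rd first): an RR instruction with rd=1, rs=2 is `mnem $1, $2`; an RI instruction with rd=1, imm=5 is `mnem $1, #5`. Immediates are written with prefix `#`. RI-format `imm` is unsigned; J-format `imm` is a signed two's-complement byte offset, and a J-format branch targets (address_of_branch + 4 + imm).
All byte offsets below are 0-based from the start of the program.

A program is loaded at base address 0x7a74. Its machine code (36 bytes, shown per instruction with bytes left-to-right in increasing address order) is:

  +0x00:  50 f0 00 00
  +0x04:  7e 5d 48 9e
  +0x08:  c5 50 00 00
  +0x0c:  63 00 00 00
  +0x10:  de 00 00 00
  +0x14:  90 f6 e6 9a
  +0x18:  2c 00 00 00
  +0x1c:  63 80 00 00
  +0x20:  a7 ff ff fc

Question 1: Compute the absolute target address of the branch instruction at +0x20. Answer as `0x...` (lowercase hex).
0x7a94

[20] a7 ff ff fc → 0xa7fffffc
  top 6b → 0x29 → bz [J]
  imm: (w>>0)&0x3ffffff=0x3fffffc (s26→-4) → #-4
  target = base 0x7a74 + off 0x20 + 4 + imm -4 = 0x7a94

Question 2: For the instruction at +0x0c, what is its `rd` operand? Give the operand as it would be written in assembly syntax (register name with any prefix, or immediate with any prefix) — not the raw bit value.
+0x0c: 63 00 00 00 ⇒ word 0x63000000 (big)
  op=0x63000000>>26=0x18 ⇒ incr (R)
  rd@[25:23]=0x6 ⇒ $6

$6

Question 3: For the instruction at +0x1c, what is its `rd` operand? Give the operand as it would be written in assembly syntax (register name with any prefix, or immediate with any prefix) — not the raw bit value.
@+1c  big-endian(63 80 00 00) = 0x63800000
  opcode bits[31:26]=0x18: incr/R
  rd@[25:23]=0x7 ⇒ $7

$7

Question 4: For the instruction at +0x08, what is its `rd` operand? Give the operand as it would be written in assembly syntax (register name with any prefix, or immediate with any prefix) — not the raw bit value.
$2

@+08  big-endian(c5 50 00 00) = 0xc5500000
  opcode bits[31:26]=0x31: sll/RR
  rd@[25:23]=0x2 ⇒ $2
  rs@[22:20]=0x5 ⇒ $5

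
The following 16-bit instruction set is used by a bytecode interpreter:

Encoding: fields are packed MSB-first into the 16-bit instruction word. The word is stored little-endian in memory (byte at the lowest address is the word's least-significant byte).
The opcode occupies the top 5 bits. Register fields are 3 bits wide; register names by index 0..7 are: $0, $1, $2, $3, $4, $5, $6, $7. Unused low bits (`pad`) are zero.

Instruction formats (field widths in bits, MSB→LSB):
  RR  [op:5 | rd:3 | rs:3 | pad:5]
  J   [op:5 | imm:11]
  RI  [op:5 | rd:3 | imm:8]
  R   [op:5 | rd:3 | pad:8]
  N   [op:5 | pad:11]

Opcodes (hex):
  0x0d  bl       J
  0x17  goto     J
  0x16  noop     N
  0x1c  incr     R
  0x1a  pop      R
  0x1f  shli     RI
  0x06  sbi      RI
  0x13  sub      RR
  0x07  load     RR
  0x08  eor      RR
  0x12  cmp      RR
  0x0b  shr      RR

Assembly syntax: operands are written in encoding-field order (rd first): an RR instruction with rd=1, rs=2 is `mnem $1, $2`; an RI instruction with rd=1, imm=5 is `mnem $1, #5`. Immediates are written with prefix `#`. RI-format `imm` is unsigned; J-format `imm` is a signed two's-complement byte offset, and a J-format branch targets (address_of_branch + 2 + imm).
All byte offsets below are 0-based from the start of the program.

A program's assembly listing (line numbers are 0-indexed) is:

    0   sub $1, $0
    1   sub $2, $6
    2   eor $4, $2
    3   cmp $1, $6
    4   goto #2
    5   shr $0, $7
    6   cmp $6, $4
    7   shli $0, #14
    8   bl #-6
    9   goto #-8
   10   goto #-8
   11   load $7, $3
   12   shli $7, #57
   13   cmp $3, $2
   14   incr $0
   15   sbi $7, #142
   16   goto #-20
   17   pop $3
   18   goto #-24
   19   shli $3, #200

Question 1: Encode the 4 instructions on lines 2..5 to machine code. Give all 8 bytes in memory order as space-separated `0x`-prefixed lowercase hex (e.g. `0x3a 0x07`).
L2: eor op=0x8:5|rd=4:3|rs=2:3|pad=0:5 ⇒ 0x4440 ⇒ little 40 44
L3: cmp op=0x12:5|rd=1:3|rs=6:3|pad=0:5 ⇒ 0x91c0 ⇒ little c0 91
L4: goto op=0x17:5|imm=2:11 ⇒ 0xb802 ⇒ little 02 b8
L5: shr op=0xb:5|rd=0:3|rs=7:3|pad=0:5 ⇒ 0x58e0 ⇒ little e0 58

0x40 0x44 0xc0 0x91 0x02 0xb8 0xe0 0x58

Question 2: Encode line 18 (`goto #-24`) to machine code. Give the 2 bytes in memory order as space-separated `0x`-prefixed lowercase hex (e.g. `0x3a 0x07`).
18. goto fields op=0x17:5|imm=-24:11 → word bfe8h → e8 bf

0xe8 0xbf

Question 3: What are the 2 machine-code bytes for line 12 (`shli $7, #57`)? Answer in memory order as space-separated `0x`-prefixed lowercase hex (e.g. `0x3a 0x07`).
0x39 0xff

line 12 (shli): pack op=0x1f:5|rd=7:3|imm=57:8 = 0xff39; little→ 39 ff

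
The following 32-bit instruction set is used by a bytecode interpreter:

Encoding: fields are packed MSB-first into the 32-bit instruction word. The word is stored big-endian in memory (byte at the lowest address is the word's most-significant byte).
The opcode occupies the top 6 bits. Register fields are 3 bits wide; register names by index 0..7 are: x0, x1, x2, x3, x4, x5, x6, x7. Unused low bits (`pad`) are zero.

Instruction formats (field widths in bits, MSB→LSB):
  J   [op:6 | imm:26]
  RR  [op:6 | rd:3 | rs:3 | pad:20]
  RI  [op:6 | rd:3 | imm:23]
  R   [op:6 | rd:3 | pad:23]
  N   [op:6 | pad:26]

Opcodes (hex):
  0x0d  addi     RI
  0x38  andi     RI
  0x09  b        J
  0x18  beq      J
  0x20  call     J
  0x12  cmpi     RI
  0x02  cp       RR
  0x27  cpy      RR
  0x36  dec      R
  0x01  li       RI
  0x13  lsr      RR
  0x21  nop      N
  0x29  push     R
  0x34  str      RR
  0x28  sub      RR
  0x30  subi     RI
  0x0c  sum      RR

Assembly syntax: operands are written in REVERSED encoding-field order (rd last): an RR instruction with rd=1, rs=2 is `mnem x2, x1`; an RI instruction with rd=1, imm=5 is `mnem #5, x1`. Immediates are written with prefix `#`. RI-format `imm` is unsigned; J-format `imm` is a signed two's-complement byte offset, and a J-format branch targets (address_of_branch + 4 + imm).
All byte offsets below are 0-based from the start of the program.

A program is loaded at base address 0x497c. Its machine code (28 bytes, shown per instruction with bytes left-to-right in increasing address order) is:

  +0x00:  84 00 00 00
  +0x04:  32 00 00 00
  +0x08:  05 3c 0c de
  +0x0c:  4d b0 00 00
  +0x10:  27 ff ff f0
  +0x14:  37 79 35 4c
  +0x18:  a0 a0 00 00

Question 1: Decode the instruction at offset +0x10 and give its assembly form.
@+10  big-endian(27 ff ff f0) = 0x27fffff0
  op=0x27fffff0>>26=0x9 ⇒ b (J)
  imm@[25:0]=0x3fffff0 (s26→-16) ⇒ #-16

b #-16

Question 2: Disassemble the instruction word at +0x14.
off 0x14: read 37 79 35 4c as big → 0x3779354c
  opcode bits[31:26]=0xd: addi/RI
  rd: (w>>23)&0x7=0x6 → x6
  imm: (w>>0)&0x7fffff=0x79354c → #7943500

addi #7943500, x6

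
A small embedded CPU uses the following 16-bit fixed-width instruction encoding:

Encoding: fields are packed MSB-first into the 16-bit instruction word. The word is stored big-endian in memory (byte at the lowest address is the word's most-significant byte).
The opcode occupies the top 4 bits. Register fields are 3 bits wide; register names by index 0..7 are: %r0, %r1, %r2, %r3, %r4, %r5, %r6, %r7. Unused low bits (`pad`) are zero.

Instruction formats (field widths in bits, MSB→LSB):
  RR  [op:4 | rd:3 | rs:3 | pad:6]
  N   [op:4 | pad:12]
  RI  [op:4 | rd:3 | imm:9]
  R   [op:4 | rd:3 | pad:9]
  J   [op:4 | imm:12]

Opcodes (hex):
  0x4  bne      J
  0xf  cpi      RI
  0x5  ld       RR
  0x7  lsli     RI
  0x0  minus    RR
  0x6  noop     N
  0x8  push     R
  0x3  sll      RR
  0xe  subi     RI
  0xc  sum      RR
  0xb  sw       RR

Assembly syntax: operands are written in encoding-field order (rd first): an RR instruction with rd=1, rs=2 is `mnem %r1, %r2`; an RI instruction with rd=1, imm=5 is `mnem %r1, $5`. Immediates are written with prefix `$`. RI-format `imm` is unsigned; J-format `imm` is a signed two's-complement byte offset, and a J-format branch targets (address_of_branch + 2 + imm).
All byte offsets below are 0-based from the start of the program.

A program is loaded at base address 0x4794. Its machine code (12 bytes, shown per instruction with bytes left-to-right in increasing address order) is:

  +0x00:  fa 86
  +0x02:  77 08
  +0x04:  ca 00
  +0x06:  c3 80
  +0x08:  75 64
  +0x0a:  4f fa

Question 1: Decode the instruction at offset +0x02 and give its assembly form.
lsli %r3, $264

@+02  big-endian(77 08) = 0x7708
  opcode bits[15:12]=0x7: lsli/RI
  rd: (w>>9)&0x7=0x3 → %r3
  imm: (w>>0)&0x1ff=0x108 → $264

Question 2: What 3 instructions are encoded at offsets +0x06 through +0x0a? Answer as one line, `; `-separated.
sum %r1, %r6; lsli %r2, $356; bne $-6

off 0x06: read c3 80 as big → 0xc380
  top 4b → 0xc → sum [RR]
  [11:9] rd=1 = %r1
  [8:6] rs=6 = %r6
off 0x08: read 75 64 as big → 0x7564
  top 4b → 0x7 → lsli [RI]
  [11:9] rd=2 = %r2
  [8:0] imm=356 = $356
off 0x0a: read 4f fa as big → 0x4ffa
  top 4b → 0x4 → bne [J]
  [11:0] imm=4090 (s12→-6) = $-6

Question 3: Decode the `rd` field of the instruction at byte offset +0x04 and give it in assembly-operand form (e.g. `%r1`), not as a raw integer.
%r5

+0x04: ca 00 ⇒ word 0xca00 (big)
  opcode bits[15:12]=0xc: sum/RR
  rd: (w>>9)&0x7=0x5 → %r5
  rs: (w>>6)&0x7=0x0 → %r0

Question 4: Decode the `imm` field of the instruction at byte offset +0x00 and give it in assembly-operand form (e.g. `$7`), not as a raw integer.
$134

@+00  big-endian(fa 86) = 0xfa86
  top 4b → 0xf → cpi [RI]
  [11:9] rd=5 = %r5
  [8:0] imm=134 = $134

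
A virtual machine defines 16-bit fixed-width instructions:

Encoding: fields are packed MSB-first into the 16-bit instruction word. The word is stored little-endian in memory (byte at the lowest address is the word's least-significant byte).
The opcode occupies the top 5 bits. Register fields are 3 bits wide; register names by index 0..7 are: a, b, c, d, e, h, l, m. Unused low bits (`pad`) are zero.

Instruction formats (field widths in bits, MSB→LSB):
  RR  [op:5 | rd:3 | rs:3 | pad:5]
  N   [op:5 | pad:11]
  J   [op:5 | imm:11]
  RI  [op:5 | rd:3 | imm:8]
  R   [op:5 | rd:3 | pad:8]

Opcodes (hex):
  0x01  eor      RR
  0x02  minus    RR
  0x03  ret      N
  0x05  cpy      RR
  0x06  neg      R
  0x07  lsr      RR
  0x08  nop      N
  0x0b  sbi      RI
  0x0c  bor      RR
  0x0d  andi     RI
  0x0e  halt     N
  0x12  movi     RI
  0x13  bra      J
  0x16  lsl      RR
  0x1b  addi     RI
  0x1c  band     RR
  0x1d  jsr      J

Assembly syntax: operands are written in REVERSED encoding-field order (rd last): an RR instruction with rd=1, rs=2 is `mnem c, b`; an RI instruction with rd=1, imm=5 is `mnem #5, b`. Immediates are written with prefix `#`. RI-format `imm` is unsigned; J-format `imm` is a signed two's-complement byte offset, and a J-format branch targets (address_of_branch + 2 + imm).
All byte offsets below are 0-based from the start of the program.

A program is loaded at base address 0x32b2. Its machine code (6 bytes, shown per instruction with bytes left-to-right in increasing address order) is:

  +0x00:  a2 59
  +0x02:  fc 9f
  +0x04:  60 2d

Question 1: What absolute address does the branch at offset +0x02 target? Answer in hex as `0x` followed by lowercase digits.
[02] fc 9f → 0x9ffc
  opcode bits[15:11]=0x13: bra/J
  imm: (w>>0)&0x7ff=0x7fc (s11→-4) → #-4
  target = base 0x32b2 + off 0x02 + 2 + imm -4 = 0x32b2

0x32b2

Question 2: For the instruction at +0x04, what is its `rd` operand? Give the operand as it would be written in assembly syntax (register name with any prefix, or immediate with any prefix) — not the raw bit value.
h

off 0x04: read 60 2d as little → 0x2d60
  opcode bits[15:11]=0x5: cpy/RR
  rd@[10:8]=0x5 ⇒ h
  rs@[7:5]=0x3 ⇒ d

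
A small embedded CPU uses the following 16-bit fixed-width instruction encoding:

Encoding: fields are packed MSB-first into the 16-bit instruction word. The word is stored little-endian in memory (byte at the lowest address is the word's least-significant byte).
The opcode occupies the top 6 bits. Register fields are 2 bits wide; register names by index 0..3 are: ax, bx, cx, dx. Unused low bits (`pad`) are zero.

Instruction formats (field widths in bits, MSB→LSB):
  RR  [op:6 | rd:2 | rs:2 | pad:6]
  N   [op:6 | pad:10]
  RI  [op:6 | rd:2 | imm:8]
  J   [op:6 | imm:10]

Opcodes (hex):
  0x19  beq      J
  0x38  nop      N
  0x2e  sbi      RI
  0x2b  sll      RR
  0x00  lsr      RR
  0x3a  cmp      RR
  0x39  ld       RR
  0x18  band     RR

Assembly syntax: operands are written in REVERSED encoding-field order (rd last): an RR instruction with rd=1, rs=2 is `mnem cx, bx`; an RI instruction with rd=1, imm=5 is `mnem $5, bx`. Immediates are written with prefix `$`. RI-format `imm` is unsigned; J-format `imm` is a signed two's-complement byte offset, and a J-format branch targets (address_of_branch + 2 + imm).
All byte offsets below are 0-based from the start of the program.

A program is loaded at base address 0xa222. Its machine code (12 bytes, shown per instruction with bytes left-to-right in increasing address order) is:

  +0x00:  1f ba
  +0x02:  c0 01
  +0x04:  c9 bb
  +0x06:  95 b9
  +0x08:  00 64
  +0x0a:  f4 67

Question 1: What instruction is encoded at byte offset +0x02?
@+02  little-endian(c0 01) = 0x01c0
  opcode bits[15:10]=0x0: lsr/RR
  [9:8] rd=1 = bx
  [7:6] rs=3 = dx

lsr dx, bx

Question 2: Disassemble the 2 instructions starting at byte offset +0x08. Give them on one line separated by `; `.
[08] 00 64 → 0x6400
  top 6b → 0x19 → beq [J]
  imm@[9:0]=0x0 ⇒ $0
[0a] f4 67 → 0x67f4
  top 6b → 0x19 → beq [J]
  imm@[9:0]=0x3f4 (s10→-12) ⇒ $-12

beq $0; beq $-12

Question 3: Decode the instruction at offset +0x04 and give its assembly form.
[04] c9 bb → 0xbbc9
  op=0xbbc9>>10=0x2e ⇒ sbi (RI)
  rd@[9:8]=0x3 ⇒ dx
  imm@[7:0]=0xc9 ⇒ $201

sbi $201, dx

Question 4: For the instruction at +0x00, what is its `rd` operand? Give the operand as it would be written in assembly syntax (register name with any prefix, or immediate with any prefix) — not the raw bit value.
+0x00: 1f ba ⇒ word 0xba1f (little)
  op=0xba1f>>10=0x2e ⇒ sbi (RI)
  [9:8] rd=2 = cx
  [7:0] imm=31 = $31

cx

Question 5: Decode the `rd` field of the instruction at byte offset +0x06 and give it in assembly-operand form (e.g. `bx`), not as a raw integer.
bx

[06] 95 b9 → 0xb995
  op=0xb995>>10=0x2e ⇒ sbi (RI)
  rd@[9:8]=0x1 ⇒ bx
  imm@[7:0]=0x95 ⇒ $149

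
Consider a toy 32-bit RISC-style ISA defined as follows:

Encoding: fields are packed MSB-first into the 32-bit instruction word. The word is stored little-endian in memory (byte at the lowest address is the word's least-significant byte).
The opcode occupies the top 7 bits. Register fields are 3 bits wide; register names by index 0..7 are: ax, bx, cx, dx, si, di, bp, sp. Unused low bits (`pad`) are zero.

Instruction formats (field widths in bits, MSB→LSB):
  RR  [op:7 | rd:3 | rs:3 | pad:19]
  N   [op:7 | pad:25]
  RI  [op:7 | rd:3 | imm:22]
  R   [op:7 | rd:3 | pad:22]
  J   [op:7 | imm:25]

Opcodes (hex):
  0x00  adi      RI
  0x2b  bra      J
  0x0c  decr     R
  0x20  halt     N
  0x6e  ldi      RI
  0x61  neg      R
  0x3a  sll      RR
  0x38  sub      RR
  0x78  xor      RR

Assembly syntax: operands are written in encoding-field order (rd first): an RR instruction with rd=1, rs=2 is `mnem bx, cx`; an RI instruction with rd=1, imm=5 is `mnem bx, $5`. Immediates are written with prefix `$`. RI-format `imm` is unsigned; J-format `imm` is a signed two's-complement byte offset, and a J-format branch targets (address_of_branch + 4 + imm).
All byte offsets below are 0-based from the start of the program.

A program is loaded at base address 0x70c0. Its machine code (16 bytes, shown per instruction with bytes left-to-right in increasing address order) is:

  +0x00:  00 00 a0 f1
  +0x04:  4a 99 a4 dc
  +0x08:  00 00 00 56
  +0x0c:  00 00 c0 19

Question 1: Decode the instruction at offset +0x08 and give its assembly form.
[08] 00 00 00 56 → 0x56000000
  top 7b → 0x2b → bra [J]
  imm: (w>>0)&0x1ffffff=0x0 → $0

bra $0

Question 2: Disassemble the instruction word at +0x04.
ldi cx, $2398538

[04] 4a 99 a4 dc → 0xdca4994a
  top 7b → 0x6e → ldi [RI]
  rd@[24:22]=0x2 ⇒ cx
  imm@[21:0]=0x24994a ⇒ $2398538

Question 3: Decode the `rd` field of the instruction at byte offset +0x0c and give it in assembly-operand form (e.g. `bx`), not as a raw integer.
sp

off 0x0c: read 00 00 c0 19 as little → 0x19c00000
  top 7b → 0xc → decr [R]
  rd: (w>>22)&0x7=0x7 → sp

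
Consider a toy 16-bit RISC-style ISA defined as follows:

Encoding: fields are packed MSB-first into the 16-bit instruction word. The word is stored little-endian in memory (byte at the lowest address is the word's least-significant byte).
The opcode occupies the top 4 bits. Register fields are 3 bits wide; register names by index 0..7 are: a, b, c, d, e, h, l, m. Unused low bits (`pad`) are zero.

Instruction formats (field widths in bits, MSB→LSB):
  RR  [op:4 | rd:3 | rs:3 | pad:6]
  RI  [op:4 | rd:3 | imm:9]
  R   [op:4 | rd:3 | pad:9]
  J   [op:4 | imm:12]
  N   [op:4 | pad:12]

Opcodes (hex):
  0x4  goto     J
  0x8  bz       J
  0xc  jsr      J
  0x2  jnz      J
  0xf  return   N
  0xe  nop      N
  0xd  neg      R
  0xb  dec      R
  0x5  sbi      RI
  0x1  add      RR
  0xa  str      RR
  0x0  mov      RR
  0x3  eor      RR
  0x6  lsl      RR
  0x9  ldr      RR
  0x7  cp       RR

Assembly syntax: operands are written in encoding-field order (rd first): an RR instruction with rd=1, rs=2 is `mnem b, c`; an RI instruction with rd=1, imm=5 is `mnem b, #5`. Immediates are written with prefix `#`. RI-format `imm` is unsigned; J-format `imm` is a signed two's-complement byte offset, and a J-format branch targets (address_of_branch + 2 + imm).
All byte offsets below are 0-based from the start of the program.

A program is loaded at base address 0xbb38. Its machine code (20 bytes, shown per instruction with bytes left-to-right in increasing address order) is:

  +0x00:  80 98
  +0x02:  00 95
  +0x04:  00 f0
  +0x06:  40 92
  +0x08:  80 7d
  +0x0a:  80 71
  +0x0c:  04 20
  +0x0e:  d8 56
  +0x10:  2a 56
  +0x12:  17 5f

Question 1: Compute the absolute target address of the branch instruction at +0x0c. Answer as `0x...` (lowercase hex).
+0x0c: 04 20 ⇒ word 0x2004 (little)
  opcode bits[15:12]=0x2: jnz/J
  [11:0] imm=4 = #4
  target = base 0xbb38 + off 0x0c + 2 + imm 4 = 0xbb4a

0xbb4a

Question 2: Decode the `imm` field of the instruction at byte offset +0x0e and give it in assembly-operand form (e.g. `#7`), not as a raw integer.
@+0e  little-endian(d8 56) = 0x56d8
  top 4b → 0x5 → sbi [RI]
  rd@[11:9]=0x3 ⇒ d
  imm@[8:0]=0xd8 ⇒ #216

#216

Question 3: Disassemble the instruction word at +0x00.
+0x00: 80 98 ⇒ word 0x9880 (little)
  opcode bits[15:12]=0x9: ldr/RR
  rd: (w>>9)&0x7=0x4 → e
  rs: (w>>6)&0x7=0x2 → c

ldr e, c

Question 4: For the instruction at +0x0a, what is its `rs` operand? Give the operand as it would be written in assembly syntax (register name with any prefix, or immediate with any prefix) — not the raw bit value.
l

off 0x0a: read 80 71 as little → 0x7180
  top 4b → 0x7 → cp [RR]
  rd: (w>>9)&0x7=0x0 → a
  rs: (w>>6)&0x7=0x6 → l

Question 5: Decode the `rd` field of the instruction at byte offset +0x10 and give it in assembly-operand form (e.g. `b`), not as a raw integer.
d

@+10  little-endian(2a 56) = 0x562a
  op=0x562a>>12=0x5 ⇒ sbi (RI)
  [11:9] rd=3 = d
  [8:0] imm=42 = #42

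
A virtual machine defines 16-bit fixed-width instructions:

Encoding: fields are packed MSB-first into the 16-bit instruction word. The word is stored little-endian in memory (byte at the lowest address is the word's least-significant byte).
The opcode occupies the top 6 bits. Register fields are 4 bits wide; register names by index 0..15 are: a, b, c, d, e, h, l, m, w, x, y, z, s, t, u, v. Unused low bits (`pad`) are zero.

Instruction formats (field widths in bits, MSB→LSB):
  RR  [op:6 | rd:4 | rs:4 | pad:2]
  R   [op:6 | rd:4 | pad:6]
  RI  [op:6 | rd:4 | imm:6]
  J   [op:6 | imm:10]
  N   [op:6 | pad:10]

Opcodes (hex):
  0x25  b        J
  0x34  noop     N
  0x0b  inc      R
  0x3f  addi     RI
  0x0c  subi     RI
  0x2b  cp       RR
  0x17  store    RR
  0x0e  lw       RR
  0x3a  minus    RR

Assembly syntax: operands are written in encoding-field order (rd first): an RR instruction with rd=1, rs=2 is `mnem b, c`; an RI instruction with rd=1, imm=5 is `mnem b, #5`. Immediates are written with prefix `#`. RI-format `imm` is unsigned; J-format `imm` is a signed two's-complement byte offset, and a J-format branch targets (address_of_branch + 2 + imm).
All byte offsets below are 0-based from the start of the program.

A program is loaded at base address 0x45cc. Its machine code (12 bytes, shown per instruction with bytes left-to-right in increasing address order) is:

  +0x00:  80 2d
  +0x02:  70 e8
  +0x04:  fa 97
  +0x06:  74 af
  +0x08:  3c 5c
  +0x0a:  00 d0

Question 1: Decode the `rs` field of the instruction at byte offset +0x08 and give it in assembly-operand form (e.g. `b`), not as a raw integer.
@+08  little-endian(3c 5c) = 0x5c3c
  opcode bits[15:10]=0x17: store/RR
  [9:6] rd=0 = a
  [5:2] rs=15 = v

v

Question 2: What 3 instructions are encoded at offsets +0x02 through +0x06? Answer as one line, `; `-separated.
[02] 70 e8 → 0xe870
  opcode bits[15:10]=0x3a: minus/RR
  [9:6] rd=1 = b
  [5:2] rs=12 = s
[04] fa 97 → 0x97fa
  opcode bits[15:10]=0x25: b/J
  [9:0] imm=1018 (s10→-6) = #-6
[06] 74 af → 0xaf74
  opcode bits[15:10]=0x2b: cp/RR
  [9:6] rd=13 = t
  [5:2] rs=13 = t

minus b, s; b #-6; cp t, t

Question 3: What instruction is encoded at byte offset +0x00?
[00] 80 2d → 0x2d80
  top 6b → 0xb → inc [R]
  rd@[9:6]=0x6 ⇒ l

inc l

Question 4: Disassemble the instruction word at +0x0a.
noop

@+0a  little-endian(00 d0) = 0xd000
  op=0xd000>>10=0x34 ⇒ noop (N)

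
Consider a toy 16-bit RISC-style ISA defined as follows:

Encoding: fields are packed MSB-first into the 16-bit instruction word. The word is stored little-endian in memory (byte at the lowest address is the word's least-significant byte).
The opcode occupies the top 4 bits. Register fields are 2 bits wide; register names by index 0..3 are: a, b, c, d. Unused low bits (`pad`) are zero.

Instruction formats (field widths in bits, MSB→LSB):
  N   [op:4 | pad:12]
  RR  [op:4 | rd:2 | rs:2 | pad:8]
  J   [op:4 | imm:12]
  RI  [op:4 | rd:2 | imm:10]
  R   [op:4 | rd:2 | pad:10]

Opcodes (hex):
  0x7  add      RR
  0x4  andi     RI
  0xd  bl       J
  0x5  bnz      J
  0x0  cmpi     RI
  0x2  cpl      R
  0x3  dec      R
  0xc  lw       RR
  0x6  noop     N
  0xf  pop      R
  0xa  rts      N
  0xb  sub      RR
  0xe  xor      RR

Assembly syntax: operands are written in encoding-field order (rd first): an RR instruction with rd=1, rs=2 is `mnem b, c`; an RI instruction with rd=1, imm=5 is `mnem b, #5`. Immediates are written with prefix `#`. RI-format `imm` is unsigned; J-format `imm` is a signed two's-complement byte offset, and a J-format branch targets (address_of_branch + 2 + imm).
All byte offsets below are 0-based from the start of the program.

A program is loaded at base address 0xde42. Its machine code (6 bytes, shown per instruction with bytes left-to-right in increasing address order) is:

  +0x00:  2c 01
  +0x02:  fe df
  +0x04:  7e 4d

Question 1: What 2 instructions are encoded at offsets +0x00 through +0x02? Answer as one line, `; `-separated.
+0x00: 2c 01 ⇒ word 0x012c (little)
  top 4b → 0x0 → cmpi [RI]
  rd@[11:10]=0x0 ⇒ a
  imm@[9:0]=0x12c ⇒ #300
+0x02: fe df ⇒ word 0xdffe (little)
  top 4b → 0xd → bl [J]
  imm@[11:0]=0xffe (s12→-2) ⇒ #-2

cmpi a, #300; bl #-2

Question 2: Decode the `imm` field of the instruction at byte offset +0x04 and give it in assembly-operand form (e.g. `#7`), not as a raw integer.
#382

off 0x04: read 7e 4d as little → 0x4d7e
  op=0x4d7e>>12=0x4 ⇒ andi (RI)
  rd@[11:10]=0x3 ⇒ d
  imm@[9:0]=0x17e ⇒ #382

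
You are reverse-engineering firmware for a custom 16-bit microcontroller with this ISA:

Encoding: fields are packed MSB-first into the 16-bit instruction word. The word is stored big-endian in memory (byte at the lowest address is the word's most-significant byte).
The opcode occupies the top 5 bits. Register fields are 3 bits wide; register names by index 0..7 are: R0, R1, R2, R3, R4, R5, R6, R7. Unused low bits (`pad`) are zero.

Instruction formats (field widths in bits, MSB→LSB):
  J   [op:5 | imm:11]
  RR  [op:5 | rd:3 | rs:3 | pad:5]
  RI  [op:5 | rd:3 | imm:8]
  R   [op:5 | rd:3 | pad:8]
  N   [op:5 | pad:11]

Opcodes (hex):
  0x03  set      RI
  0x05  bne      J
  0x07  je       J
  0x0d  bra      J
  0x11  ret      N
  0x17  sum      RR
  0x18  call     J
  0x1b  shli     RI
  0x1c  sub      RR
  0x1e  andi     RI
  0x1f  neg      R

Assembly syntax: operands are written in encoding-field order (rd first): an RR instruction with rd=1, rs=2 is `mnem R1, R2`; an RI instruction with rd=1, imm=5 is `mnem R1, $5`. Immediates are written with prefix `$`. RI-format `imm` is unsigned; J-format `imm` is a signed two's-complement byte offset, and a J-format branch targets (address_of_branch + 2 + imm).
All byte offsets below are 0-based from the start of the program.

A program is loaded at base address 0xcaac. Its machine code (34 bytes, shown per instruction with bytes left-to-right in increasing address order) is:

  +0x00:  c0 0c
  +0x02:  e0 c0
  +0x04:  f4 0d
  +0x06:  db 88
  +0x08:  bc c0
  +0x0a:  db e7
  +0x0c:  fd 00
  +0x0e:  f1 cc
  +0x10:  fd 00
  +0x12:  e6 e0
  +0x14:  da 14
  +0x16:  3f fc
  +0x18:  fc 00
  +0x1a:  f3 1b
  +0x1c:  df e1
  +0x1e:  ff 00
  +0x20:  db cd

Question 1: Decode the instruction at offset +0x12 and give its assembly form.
sub R6, R7

[12] e6 e0 → 0xe6e0
  op=0xe6e0>>11=0x1c ⇒ sub (RR)
  rd@[10:8]=0x6 ⇒ R6
  rs@[7:5]=0x7 ⇒ R7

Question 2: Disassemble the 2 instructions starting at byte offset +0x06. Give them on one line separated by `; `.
shli R3, $136; sum R4, R6

@+06  big-endian(db 88) = 0xdb88
  opcode bits[15:11]=0x1b: shli/RI
  [10:8] rd=3 = R3
  [7:0] imm=136 = $136
@+08  big-endian(bc c0) = 0xbcc0
  opcode bits[15:11]=0x17: sum/RR
  [10:8] rd=4 = R4
  [7:5] rs=6 = R6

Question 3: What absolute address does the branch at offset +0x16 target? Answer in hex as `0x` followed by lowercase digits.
@+16  big-endian(3f fc) = 0x3ffc
  top 5b → 0x7 → je [J]
  imm: (w>>0)&0x7ff=0x7fc (s11→-4) → $-4
  target = base 0xcaac + off 0x16 + 2 + imm -4 = 0xcac0

0xcac0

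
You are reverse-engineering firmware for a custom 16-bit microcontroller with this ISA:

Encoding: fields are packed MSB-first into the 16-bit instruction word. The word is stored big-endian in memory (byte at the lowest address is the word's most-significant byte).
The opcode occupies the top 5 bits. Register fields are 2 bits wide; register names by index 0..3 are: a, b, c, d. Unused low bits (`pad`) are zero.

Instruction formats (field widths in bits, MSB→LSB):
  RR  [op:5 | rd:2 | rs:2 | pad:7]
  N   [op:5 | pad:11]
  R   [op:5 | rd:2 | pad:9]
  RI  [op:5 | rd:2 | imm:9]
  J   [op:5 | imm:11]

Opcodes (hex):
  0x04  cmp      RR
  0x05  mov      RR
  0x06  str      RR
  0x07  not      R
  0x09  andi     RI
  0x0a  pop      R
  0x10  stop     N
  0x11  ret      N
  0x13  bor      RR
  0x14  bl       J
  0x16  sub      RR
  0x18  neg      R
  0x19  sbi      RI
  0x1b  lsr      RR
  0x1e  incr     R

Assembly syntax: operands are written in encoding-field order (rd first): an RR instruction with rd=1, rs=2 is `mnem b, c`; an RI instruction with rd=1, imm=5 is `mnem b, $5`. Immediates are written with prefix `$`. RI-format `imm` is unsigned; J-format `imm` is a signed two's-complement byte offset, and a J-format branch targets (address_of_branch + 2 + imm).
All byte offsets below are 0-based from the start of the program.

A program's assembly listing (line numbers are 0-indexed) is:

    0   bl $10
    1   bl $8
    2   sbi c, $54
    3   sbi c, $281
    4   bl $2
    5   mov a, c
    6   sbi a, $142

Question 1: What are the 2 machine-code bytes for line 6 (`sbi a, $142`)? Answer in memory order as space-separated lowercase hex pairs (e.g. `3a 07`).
6. sbi fields op=0x19:5|rd=0:2|imm=142:9 → word c88eh → c8 8e

c8 8e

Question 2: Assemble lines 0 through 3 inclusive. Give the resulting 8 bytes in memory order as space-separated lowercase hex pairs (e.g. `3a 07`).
a0 0a a0 08 cc 36 cd 19

L0: bl op=0x14:5|imm=10:11 ⇒ 0xa00a ⇒ big a0 0a
L1: bl op=0x14:5|imm=8:11 ⇒ 0xa008 ⇒ big a0 08
L2: sbi op=0x19:5|rd=2:2|imm=54:9 ⇒ 0xcc36 ⇒ big cc 36
L3: sbi op=0x19:5|rd=2:2|imm=281:9 ⇒ 0xcd19 ⇒ big cd 19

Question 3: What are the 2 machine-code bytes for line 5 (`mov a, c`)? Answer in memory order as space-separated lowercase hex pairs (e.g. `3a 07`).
29 00

5. mov fields op=0x5:5|rd=0:2|rs=2:2|pad=0:7 → word 2900h → 29 00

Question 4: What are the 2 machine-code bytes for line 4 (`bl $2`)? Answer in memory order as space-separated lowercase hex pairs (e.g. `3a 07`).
4. bl fields op=0x14:5|imm=2:11 → word a002h → a0 02

a0 02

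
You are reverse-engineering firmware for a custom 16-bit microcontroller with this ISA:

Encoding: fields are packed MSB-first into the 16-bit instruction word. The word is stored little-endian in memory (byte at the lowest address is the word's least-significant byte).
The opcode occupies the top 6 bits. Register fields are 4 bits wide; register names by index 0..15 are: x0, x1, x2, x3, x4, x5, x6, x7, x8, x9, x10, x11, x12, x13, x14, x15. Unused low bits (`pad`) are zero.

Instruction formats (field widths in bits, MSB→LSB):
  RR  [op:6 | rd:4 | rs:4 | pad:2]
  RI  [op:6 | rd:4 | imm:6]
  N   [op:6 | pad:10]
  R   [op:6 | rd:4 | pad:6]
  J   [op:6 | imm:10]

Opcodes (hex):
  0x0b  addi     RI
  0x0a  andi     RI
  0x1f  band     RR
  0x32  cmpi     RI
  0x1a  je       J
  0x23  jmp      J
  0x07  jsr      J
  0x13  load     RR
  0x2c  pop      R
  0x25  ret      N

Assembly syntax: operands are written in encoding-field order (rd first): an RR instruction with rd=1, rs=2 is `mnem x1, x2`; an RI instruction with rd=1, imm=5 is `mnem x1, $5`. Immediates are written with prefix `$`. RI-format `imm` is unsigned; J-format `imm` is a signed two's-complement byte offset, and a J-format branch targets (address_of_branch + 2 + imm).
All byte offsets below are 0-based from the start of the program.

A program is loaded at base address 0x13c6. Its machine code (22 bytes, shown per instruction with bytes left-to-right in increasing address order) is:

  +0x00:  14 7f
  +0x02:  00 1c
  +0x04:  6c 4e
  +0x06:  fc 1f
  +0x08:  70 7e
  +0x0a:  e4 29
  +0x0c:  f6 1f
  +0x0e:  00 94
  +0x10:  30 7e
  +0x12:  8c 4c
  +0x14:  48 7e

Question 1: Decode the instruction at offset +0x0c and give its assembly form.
jsr $-10

+0x0c: f6 1f ⇒ word 0x1ff6 (little)
  op=0x1ff6>>10=0x7 ⇒ jsr (J)
  imm: (w>>0)&0x3ff=0x3f6 (s10→-10) → $-10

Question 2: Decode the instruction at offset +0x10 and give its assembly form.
+0x10: 30 7e ⇒ word 0x7e30 (little)
  opcode bits[15:10]=0x1f: band/RR
  [9:6] rd=8 = x8
  [5:2] rs=12 = x12

band x8, x12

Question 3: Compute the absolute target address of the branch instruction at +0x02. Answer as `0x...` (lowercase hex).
+0x02: 00 1c ⇒ word 0x1c00 (little)
  op=0x1c00>>10=0x7 ⇒ jsr (J)
  imm: (w>>0)&0x3ff=0x0 → $0
  target = base 0x13c6 + off 0x02 + 2 + imm 0 = 0x13ca

0x13ca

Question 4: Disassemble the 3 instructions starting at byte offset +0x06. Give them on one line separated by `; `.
@+06  little-endian(fc 1f) = 0x1ffc
  top 6b → 0x7 → jsr [J]
  imm@[9:0]=0x3fc (s10→-4) ⇒ $-4
@+08  little-endian(70 7e) = 0x7e70
  top 6b → 0x1f → band [RR]
  rd@[9:6]=0x9 ⇒ x9
  rs@[5:2]=0xc ⇒ x12
@+0a  little-endian(e4 29) = 0x29e4
  top 6b → 0xa → andi [RI]
  rd@[9:6]=0x7 ⇒ x7
  imm@[5:0]=0x24 ⇒ $36

jsr $-4; band x9, x12; andi x7, $36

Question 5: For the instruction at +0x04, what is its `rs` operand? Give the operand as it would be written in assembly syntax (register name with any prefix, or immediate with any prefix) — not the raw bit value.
x11

[04] 6c 4e → 0x4e6c
  op=0x4e6c>>10=0x13 ⇒ load (RR)
  [9:6] rd=9 = x9
  [5:2] rs=11 = x11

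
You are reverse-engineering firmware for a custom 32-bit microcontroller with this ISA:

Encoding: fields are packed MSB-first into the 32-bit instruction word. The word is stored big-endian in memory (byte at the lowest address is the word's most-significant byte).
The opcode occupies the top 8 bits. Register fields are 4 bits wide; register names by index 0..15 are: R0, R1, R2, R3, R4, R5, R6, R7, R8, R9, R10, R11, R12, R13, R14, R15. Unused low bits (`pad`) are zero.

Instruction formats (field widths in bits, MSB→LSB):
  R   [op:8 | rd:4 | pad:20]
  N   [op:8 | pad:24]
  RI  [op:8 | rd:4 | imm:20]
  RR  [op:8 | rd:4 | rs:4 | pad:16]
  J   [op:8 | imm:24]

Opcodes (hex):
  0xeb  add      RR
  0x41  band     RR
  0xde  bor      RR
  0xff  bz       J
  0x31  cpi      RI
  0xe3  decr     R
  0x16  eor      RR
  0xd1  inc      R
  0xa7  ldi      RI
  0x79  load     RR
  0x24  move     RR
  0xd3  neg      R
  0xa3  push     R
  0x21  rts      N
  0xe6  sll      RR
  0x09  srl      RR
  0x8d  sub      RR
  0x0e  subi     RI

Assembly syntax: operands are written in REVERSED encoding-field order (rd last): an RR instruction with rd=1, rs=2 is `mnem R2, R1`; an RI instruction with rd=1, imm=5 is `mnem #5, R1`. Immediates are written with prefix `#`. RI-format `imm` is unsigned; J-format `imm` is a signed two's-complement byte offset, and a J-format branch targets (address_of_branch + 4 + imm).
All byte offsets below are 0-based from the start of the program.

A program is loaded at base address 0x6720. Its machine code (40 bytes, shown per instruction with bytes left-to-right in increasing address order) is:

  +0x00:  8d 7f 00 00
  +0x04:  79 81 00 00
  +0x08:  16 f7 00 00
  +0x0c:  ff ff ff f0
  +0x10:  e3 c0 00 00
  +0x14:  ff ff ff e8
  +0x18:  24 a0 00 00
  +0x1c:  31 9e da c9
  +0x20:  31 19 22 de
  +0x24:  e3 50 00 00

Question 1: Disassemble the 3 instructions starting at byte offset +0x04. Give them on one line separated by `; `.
load R1, R8; eor R7, R15; bz #-16

@+04  big-endian(79 81 00 00) = 0x79810000
  op=0x79810000>>24=0x79 ⇒ load (RR)
  rd@[23:20]=0x8 ⇒ R8
  rs@[19:16]=0x1 ⇒ R1
@+08  big-endian(16 f7 00 00) = 0x16f70000
  op=0x16f70000>>24=0x16 ⇒ eor (RR)
  rd@[23:20]=0xf ⇒ R15
  rs@[19:16]=0x7 ⇒ R7
@+0c  big-endian(ff ff ff f0) = 0xfffffff0
  op=0xfffffff0>>24=0xff ⇒ bz (J)
  imm@[23:0]=0xfffff0 (s24→-16) ⇒ #-16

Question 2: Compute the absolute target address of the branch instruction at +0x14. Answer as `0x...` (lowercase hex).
0x6720

[14] ff ff ff e8 → 0xffffffe8
  op=0xffffffe8>>24=0xff ⇒ bz (J)
  [23:0] imm=16777192 (s24→-24) = #-24
  target = base 0x6720 + off 0x14 + 4 + imm -24 = 0x6720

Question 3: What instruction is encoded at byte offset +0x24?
[24] e3 50 00 00 → 0xe3500000
  opcode bits[31:24]=0xe3: decr/R
  rd@[23:20]=0x5 ⇒ R5

decr R5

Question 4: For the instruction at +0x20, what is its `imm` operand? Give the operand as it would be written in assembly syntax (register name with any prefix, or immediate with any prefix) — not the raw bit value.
#598750

off 0x20: read 31 19 22 de as big → 0x311922de
  opcode bits[31:24]=0x31: cpi/RI
  [23:20] rd=1 = R1
  [19:0] imm=598750 = #598750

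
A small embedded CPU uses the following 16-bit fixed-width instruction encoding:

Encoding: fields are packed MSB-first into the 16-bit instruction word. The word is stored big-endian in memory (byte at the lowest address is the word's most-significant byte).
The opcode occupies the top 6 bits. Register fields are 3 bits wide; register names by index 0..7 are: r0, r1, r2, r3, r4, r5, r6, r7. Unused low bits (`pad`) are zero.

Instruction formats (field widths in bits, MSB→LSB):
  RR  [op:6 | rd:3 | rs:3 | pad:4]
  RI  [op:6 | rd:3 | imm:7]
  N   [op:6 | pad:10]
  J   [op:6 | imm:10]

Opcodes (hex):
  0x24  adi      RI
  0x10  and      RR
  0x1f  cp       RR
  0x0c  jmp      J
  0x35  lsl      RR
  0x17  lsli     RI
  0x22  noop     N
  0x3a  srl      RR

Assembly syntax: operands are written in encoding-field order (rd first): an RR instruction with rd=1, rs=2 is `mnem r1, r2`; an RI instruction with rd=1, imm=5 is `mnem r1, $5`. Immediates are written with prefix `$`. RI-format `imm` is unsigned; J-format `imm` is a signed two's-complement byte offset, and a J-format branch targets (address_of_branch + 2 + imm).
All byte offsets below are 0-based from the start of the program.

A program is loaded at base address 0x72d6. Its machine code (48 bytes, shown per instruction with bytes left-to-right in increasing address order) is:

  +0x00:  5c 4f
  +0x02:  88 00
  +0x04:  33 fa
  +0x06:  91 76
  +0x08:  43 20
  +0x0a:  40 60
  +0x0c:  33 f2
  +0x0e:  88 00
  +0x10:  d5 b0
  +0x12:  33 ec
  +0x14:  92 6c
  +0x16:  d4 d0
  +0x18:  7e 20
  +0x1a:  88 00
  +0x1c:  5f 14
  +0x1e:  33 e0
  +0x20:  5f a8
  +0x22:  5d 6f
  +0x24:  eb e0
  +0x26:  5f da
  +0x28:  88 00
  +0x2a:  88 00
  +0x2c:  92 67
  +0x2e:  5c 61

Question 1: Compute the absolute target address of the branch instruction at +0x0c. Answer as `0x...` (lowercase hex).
0x72d6

[0c] 33 f2 → 0x33f2
  top 6b → 0xc → jmp [J]
  imm: (w>>0)&0x3ff=0x3f2 (s10→-14) → $-14
  target = base 0x72d6 + off 0x0c + 2 + imm -14 = 0x72d6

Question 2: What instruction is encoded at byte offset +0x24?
srl r7, r6

@+24  big-endian(eb e0) = 0xebe0
  opcode bits[15:10]=0x3a: srl/RR
  rd@[9:7]=0x7 ⇒ r7
  rs@[6:4]=0x6 ⇒ r6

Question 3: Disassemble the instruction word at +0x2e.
lsli r0, $97

@+2e  big-endian(5c 61) = 0x5c61
  top 6b → 0x17 → lsli [RI]
  [9:7] rd=0 = r0
  [6:0] imm=97 = $97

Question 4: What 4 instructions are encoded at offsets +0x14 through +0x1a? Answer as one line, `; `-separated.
+0x14: 92 6c ⇒ word 0x926c (big)
  op=0x926c>>10=0x24 ⇒ adi (RI)
  rd@[9:7]=0x4 ⇒ r4
  imm@[6:0]=0x6c ⇒ $108
+0x16: d4 d0 ⇒ word 0xd4d0 (big)
  op=0xd4d0>>10=0x35 ⇒ lsl (RR)
  rd@[9:7]=0x1 ⇒ r1
  rs@[6:4]=0x5 ⇒ r5
+0x18: 7e 20 ⇒ word 0x7e20 (big)
  op=0x7e20>>10=0x1f ⇒ cp (RR)
  rd@[9:7]=0x4 ⇒ r4
  rs@[6:4]=0x2 ⇒ r2
+0x1a: 88 00 ⇒ word 0x8800 (big)
  op=0x8800>>10=0x22 ⇒ noop (N)

adi r4, $108; lsl r1, r5; cp r4, r2; noop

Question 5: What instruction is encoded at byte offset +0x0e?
+0x0e: 88 00 ⇒ word 0x8800 (big)
  opcode bits[15:10]=0x22: noop/N

noop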